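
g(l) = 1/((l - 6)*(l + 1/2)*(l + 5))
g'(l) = -1/((l - 6)*(l + 1/2)*(l + 5)^2) - 1/((l - 6)*(l + 1/2)^2*(l + 5)) - 1/((l - 6)^2*(l + 1/2)*(l + 5)) = 2*(-6*l^2 + 2*l + 61)/(4*l^6 - 4*l^5 - 243*l^4 + 2*l^3 + 3781*l^2 + 3660*l + 900)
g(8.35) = 0.00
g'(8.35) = -0.00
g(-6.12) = -0.01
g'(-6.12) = -0.02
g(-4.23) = 0.03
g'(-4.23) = -0.03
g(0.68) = -0.03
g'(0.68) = 0.02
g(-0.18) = -0.10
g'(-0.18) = 0.33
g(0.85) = -0.02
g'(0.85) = 0.02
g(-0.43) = -0.49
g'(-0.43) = 6.98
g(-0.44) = -0.57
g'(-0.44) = 9.50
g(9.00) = 0.00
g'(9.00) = 0.00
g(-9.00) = 0.00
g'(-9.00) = 0.00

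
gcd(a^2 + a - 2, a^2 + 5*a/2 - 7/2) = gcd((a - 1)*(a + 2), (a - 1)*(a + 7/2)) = a - 1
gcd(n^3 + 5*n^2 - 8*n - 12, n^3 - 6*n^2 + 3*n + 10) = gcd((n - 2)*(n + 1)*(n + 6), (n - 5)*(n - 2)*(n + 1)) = n^2 - n - 2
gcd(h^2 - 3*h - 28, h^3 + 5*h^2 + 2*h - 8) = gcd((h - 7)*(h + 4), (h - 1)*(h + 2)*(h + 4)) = h + 4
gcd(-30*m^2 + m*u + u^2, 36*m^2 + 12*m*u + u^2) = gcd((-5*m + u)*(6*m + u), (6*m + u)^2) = 6*m + u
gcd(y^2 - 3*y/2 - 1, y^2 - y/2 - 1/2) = y + 1/2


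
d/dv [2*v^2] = 4*v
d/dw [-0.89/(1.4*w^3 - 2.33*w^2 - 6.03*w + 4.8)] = (3.738*w^2 - 4.1474*w - 5.3667)/(1.4*w^3 - 2.33*w^2 - 6.03*w + 4.8)^2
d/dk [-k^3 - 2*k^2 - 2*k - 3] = -3*k^2 - 4*k - 2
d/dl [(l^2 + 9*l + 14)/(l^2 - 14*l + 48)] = (-23*l^2 + 68*l + 628)/(l^4 - 28*l^3 + 292*l^2 - 1344*l + 2304)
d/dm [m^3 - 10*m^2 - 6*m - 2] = 3*m^2 - 20*m - 6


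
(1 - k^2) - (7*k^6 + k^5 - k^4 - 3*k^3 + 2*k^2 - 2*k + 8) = -7*k^6 - k^5 + k^4 + 3*k^3 - 3*k^2 + 2*k - 7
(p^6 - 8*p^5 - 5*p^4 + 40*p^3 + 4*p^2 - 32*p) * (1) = p^6 - 8*p^5 - 5*p^4 + 40*p^3 + 4*p^2 - 32*p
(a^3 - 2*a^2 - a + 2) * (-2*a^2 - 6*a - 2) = -2*a^5 - 2*a^4 + 12*a^3 + 6*a^2 - 10*a - 4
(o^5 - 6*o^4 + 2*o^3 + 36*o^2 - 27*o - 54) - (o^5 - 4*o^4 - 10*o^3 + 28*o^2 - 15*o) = -2*o^4 + 12*o^3 + 8*o^2 - 12*o - 54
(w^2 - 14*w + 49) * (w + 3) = w^3 - 11*w^2 + 7*w + 147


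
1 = 1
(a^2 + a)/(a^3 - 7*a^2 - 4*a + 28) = a*(a + 1)/(a^3 - 7*a^2 - 4*a + 28)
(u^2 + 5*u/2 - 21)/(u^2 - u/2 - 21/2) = (u + 6)/(u + 3)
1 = 1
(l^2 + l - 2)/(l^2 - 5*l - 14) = (l - 1)/(l - 7)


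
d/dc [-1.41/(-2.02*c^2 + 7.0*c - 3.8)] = (9.87 - 5.6964*c)/(2.02*c^2 - 7.0*c + 3.8)^2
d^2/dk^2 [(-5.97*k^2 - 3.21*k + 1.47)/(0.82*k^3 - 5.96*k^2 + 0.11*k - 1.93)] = (-8.02845600000001*k^6 - 12.950424*k^5 + 109.219572*k^4 - 482.518104*k^3 + 665.16462*k^2 + 229.720068*k - 79.62093)/(0.551368*k^9 - 12.022512*k^8 + 87.605028*k^7 - 218.827484*k^6 + 68.34567*k^5 - 206.930928*k^4 + 16.756433*k^3 - 66.671271*k^2 + 1.229217*k - 7.189057)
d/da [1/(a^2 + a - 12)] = (-2*a - 1)/(a^2 + a - 12)^2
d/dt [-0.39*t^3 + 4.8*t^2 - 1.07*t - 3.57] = -1.17*t^2 + 9.6*t - 1.07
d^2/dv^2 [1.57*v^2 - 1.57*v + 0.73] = 3.14000000000000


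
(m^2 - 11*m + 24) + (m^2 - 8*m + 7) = 2*m^2 - 19*m + 31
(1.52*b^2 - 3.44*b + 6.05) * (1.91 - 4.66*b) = -7.0832*b^3 + 18.9336*b^2 - 34.7634*b + 11.5555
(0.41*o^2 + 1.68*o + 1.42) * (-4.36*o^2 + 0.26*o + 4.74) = -1.7876*o^4 - 7.2182*o^3 - 3.811*o^2 + 8.3324*o + 6.7308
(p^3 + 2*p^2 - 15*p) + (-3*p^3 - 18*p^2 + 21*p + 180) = -2*p^3 - 16*p^2 + 6*p + 180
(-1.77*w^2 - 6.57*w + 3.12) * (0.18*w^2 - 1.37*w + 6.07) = -0.3186*w^4 + 1.2423*w^3 - 1.1814*w^2 - 44.1543*w + 18.9384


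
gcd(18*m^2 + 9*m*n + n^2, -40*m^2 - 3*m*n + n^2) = 1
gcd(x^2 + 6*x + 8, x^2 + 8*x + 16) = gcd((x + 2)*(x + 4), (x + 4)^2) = x + 4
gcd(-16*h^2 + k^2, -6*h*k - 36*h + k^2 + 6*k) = 1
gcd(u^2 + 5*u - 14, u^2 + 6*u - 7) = u + 7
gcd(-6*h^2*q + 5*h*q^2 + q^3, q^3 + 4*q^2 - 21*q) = q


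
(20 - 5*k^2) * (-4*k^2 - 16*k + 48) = 20*k^4 + 80*k^3 - 320*k^2 - 320*k + 960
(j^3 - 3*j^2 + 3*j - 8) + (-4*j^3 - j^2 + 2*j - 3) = -3*j^3 - 4*j^2 + 5*j - 11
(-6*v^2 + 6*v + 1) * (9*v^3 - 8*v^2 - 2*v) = -54*v^5 + 102*v^4 - 27*v^3 - 20*v^2 - 2*v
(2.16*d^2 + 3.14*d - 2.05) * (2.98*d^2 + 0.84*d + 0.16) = 6.4368*d^4 + 11.1716*d^3 - 3.1258*d^2 - 1.2196*d - 0.328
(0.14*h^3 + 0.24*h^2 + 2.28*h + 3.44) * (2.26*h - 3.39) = 0.3164*h^4 + 0.0677999999999998*h^3 + 4.3392*h^2 + 0.0451999999999995*h - 11.6616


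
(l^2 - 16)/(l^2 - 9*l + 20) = (l + 4)/(l - 5)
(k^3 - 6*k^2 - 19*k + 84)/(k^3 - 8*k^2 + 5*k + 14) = (k^2 + k - 12)/(k^2 - k - 2)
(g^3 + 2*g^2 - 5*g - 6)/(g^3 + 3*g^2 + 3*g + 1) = (g^2 + g - 6)/(g^2 + 2*g + 1)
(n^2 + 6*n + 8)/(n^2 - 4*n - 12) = (n + 4)/(n - 6)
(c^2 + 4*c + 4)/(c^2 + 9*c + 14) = (c + 2)/(c + 7)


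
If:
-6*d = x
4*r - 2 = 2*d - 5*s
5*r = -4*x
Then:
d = -x/6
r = -4*x/5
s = 43*x/75 + 2/5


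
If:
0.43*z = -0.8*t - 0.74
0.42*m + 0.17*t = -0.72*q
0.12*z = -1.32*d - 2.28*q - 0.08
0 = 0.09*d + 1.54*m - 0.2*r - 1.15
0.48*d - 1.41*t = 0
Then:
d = -1.57890625*z - 2.7171875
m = -1.25924968671679*z - 2.26220238095238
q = 0.861472039473684*z + 1.53802083333333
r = -10.4067304002193*z - 24.3916927083333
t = -0.5375*z - 0.925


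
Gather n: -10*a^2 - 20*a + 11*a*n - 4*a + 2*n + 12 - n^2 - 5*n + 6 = -10*a^2 - 24*a - n^2 + n*(11*a - 3) + 18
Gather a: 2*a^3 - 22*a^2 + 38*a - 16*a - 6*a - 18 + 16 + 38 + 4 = 2*a^3 - 22*a^2 + 16*a + 40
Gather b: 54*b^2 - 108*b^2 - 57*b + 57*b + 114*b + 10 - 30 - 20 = -54*b^2 + 114*b - 40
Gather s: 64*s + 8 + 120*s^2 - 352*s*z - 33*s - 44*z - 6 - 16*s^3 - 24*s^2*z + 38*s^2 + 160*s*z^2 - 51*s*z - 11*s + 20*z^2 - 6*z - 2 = -16*s^3 + s^2*(158 - 24*z) + s*(160*z^2 - 403*z + 20) + 20*z^2 - 50*z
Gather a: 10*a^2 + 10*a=10*a^2 + 10*a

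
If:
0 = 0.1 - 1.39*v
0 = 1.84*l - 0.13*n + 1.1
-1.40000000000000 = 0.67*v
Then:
No Solution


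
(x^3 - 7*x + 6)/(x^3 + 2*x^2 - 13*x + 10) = (x + 3)/(x + 5)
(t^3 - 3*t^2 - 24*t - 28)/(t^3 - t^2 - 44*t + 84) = (t^3 - 3*t^2 - 24*t - 28)/(t^3 - t^2 - 44*t + 84)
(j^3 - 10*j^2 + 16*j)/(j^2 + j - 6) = j*(j - 8)/(j + 3)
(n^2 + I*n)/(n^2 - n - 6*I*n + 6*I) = n*(n + I)/(n^2 - n - 6*I*n + 6*I)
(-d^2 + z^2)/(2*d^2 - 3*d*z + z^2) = (d + z)/(-2*d + z)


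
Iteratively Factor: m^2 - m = (m)*(m - 1)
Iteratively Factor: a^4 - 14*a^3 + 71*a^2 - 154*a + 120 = (a - 2)*(a^3 - 12*a^2 + 47*a - 60) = (a - 4)*(a - 2)*(a^2 - 8*a + 15) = (a - 4)*(a - 3)*(a - 2)*(a - 5)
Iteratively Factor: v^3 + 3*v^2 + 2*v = (v)*(v^2 + 3*v + 2) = v*(v + 2)*(v + 1)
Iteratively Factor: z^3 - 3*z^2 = (z)*(z^2 - 3*z) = z*(z - 3)*(z)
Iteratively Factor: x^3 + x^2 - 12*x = (x)*(x^2 + x - 12) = x*(x + 4)*(x - 3)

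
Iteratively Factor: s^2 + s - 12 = (s - 3)*(s + 4)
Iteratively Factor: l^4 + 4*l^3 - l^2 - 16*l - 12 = (l + 1)*(l^3 + 3*l^2 - 4*l - 12) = (l + 1)*(l + 2)*(l^2 + l - 6) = (l + 1)*(l + 2)*(l + 3)*(l - 2)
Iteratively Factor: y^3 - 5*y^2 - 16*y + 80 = (y - 5)*(y^2 - 16) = (y - 5)*(y - 4)*(y + 4)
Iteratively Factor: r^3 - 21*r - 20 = (r + 4)*(r^2 - 4*r - 5) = (r + 1)*(r + 4)*(r - 5)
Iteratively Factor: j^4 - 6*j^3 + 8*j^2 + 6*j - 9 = (j - 3)*(j^3 - 3*j^2 - j + 3) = (j - 3)^2*(j^2 - 1) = (j - 3)^2*(j - 1)*(j + 1)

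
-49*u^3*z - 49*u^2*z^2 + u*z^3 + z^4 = z*(-7*u + z)*(u + z)*(7*u + z)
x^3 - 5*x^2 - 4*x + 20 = (x - 5)*(x - 2)*(x + 2)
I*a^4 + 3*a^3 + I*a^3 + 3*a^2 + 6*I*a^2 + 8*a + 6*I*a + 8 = (a + 1)*(a - 4*I)*(a + 2*I)*(I*a + 1)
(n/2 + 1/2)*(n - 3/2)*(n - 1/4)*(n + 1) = n^4/2 + n^3/8 - 17*n^2/16 - n/2 + 3/16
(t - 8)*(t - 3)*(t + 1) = t^3 - 10*t^2 + 13*t + 24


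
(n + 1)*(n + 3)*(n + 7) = n^3 + 11*n^2 + 31*n + 21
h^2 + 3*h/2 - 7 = (h - 2)*(h + 7/2)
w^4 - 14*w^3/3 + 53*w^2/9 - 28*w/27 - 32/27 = (w - 8/3)*(w - 4/3)*(w - 1)*(w + 1/3)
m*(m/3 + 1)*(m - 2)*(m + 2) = m^4/3 + m^3 - 4*m^2/3 - 4*m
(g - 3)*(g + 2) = g^2 - g - 6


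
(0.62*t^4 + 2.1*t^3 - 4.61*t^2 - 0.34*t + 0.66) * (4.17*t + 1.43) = 2.5854*t^5 + 9.6436*t^4 - 16.2207*t^3 - 8.0101*t^2 + 2.266*t + 0.9438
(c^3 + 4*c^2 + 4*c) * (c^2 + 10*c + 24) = c^5 + 14*c^4 + 68*c^3 + 136*c^2 + 96*c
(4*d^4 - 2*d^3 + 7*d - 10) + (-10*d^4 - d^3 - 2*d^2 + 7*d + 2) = -6*d^4 - 3*d^3 - 2*d^2 + 14*d - 8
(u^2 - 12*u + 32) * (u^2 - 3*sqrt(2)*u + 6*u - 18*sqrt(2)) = u^4 - 6*u^3 - 3*sqrt(2)*u^3 - 40*u^2 + 18*sqrt(2)*u^2 + 120*sqrt(2)*u + 192*u - 576*sqrt(2)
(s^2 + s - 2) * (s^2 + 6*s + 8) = s^4 + 7*s^3 + 12*s^2 - 4*s - 16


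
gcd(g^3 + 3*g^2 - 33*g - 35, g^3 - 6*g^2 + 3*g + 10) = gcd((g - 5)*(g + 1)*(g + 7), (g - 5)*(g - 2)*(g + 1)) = g^2 - 4*g - 5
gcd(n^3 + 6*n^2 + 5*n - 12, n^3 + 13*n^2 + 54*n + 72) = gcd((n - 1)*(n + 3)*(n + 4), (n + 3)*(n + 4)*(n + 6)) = n^2 + 7*n + 12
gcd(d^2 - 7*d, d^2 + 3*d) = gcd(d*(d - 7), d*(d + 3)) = d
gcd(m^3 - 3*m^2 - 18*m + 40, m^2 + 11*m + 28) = m + 4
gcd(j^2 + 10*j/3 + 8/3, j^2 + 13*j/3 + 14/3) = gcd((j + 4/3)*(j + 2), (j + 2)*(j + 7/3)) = j + 2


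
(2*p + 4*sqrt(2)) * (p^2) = 2*p^3 + 4*sqrt(2)*p^2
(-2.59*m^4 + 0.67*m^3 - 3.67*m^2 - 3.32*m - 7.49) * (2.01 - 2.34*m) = 6.0606*m^5 - 6.7737*m^4 + 9.9345*m^3 + 0.3921*m^2 + 10.8534*m - 15.0549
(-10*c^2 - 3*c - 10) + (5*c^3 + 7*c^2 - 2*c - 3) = 5*c^3 - 3*c^2 - 5*c - 13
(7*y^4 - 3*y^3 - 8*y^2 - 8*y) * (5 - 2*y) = -14*y^5 + 41*y^4 + y^3 - 24*y^2 - 40*y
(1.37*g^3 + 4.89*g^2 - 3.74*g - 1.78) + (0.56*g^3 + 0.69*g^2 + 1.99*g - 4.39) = 1.93*g^3 + 5.58*g^2 - 1.75*g - 6.17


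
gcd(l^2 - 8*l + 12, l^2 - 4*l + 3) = 1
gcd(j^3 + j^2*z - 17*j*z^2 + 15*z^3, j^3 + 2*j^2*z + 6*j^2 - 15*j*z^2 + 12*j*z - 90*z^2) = -j^2 - 2*j*z + 15*z^2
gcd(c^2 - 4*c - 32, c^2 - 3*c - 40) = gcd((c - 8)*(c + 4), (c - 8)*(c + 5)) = c - 8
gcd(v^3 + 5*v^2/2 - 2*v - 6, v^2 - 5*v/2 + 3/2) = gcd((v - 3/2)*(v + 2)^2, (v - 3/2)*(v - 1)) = v - 3/2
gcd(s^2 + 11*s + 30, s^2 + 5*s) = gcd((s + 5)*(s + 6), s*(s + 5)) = s + 5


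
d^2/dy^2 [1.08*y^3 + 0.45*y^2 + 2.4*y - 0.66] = 6.48*y + 0.9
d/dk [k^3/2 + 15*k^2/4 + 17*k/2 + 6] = 3*k^2/2 + 15*k/2 + 17/2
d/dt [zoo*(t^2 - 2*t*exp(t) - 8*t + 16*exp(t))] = zoo*(t*exp(t) + t + exp(t) + 1)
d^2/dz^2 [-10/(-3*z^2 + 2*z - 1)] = 20*(-9*z^2 + 6*z + 4*(3*z - 1)^2 - 3)/(3*z^2 - 2*z + 1)^3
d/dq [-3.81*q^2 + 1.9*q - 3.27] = 1.9 - 7.62*q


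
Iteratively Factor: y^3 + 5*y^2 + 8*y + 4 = (y + 1)*(y^2 + 4*y + 4) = (y + 1)*(y + 2)*(y + 2)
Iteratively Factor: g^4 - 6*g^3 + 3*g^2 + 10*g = (g)*(g^3 - 6*g^2 + 3*g + 10) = g*(g - 5)*(g^2 - g - 2) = g*(g - 5)*(g + 1)*(g - 2)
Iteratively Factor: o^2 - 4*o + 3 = (o - 3)*(o - 1)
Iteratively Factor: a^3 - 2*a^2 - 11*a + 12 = (a - 4)*(a^2 + 2*a - 3) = (a - 4)*(a - 1)*(a + 3)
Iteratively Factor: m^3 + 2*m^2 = (m)*(m^2 + 2*m) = m^2*(m + 2)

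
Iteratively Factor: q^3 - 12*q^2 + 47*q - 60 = (q - 4)*(q^2 - 8*q + 15) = (q - 4)*(q - 3)*(q - 5)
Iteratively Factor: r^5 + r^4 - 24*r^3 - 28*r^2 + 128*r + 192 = (r - 3)*(r^4 + 4*r^3 - 12*r^2 - 64*r - 64) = (r - 3)*(r + 2)*(r^3 + 2*r^2 - 16*r - 32) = (r - 3)*(r + 2)^2*(r^2 - 16) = (r - 4)*(r - 3)*(r + 2)^2*(r + 4)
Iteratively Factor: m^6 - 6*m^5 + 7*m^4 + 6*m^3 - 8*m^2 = (m)*(m^5 - 6*m^4 + 7*m^3 + 6*m^2 - 8*m) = m^2*(m^4 - 6*m^3 + 7*m^2 + 6*m - 8) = m^2*(m - 1)*(m^3 - 5*m^2 + 2*m + 8) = m^2*(m - 4)*(m - 1)*(m^2 - m - 2) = m^2*(m - 4)*(m - 2)*(m - 1)*(m + 1)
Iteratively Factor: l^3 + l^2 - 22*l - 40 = (l + 4)*(l^2 - 3*l - 10) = (l + 2)*(l + 4)*(l - 5)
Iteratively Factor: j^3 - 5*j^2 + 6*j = (j - 2)*(j^2 - 3*j) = j*(j - 2)*(j - 3)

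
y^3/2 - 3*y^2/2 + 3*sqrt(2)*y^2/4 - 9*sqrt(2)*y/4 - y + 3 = (y/2 + sqrt(2))*(y - 3)*(y - sqrt(2)/2)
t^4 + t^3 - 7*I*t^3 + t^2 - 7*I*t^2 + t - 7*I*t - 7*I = (t + 1)*(t - 7*I)*(t - I)*(t + I)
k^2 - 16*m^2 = (k - 4*m)*(k + 4*m)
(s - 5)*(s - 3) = s^2 - 8*s + 15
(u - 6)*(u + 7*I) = u^2 - 6*u + 7*I*u - 42*I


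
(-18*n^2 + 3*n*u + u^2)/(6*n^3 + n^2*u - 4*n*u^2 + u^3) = (6*n + u)/(-2*n^2 - n*u + u^2)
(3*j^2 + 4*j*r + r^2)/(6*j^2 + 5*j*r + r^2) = (j + r)/(2*j + r)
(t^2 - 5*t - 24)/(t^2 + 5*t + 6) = (t - 8)/(t + 2)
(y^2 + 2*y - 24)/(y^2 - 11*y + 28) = (y + 6)/(y - 7)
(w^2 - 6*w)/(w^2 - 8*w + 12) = w/(w - 2)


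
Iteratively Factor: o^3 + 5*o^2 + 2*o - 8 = (o + 2)*(o^2 + 3*o - 4) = (o - 1)*(o + 2)*(o + 4)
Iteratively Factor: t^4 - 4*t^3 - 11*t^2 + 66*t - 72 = (t + 4)*(t^3 - 8*t^2 + 21*t - 18) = (t - 3)*(t + 4)*(t^2 - 5*t + 6) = (t - 3)*(t - 2)*(t + 4)*(t - 3)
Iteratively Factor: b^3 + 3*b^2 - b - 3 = (b - 1)*(b^2 + 4*b + 3) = (b - 1)*(b + 1)*(b + 3)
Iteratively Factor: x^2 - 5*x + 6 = (x - 2)*(x - 3)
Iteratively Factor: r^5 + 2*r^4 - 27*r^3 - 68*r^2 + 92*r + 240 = (r + 4)*(r^4 - 2*r^3 - 19*r^2 + 8*r + 60) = (r + 2)*(r + 4)*(r^3 - 4*r^2 - 11*r + 30) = (r - 2)*(r + 2)*(r + 4)*(r^2 - 2*r - 15) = (r - 2)*(r + 2)*(r + 3)*(r + 4)*(r - 5)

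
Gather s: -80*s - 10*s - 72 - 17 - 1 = -90*s - 90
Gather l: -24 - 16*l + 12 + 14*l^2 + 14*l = 14*l^2 - 2*l - 12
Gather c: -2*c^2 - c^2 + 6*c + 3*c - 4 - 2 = -3*c^2 + 9*c - 6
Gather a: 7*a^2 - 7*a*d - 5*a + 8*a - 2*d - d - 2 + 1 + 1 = 7*a^2 + a*(3 - 7*d) - 3*d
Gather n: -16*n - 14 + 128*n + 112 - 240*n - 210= -128*n - 112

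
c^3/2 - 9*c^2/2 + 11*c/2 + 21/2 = (c/2 + 1/2)*(c - 7)*(c - 3)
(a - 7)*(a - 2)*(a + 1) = a^3 - 8*a^2 + 5*a + 14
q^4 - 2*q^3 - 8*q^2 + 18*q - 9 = (q - 3)*(q - 1)^2*(q + 3)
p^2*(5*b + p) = 5*b*p^2 + p^3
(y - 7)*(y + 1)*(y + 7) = y^3 + y^2 - 49*y - 49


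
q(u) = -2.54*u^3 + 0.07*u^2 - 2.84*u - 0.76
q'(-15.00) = -1719.44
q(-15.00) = 8630.09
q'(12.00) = -1098.44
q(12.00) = -4413.88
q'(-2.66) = -57.13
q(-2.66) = 55.10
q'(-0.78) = -7.59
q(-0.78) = 2.70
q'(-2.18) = -39.36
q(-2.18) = 32.08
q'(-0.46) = -4.52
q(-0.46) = 0.81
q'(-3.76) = -111.09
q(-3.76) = 145.93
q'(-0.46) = -4.52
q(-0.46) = 0.81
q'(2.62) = -54.78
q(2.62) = -53.40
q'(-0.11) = -2.95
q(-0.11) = -0.44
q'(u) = -7.62*u^2 + 0.14*u - 2.84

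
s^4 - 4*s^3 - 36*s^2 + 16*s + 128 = (s - 8)*(s - 2)*(s + 2)*(s + 4)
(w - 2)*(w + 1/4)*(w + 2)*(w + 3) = w^4 + 13*w^3/4 - 13*w^2/4 - 13*w - 3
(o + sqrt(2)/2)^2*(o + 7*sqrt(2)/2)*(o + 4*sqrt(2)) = o^4 + 17*sqrt(2)*o^3/2 + 87*o^2/2 + 127*sqrt(2)*o/4 + 14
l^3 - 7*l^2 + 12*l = l*(l - 4)*(l - 3)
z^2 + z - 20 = (z - 4)*(z + 5)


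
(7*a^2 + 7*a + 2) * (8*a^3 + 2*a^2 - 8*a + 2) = 56*a^5 + 70*a^4 - 26*a^3 - 38*a^2 - 2*a + 4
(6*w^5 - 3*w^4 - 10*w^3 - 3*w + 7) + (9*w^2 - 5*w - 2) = 6*w^5 - 3*w^4 - 10*w^3 + 9*w^2 - 8*w + 5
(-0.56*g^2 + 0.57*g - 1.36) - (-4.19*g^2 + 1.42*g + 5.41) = 3.63*g^2 - 0.85*g - 6.77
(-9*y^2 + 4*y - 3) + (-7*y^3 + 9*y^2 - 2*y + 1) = -7*y^3 + 2*y - 2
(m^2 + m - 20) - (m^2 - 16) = m - 4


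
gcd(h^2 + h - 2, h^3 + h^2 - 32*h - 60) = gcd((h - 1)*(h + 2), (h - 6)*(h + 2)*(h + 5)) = h + 2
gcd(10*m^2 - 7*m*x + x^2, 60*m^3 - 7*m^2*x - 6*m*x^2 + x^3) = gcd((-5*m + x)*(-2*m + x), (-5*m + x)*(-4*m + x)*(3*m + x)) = -5*m + x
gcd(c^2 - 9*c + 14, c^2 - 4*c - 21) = c - 7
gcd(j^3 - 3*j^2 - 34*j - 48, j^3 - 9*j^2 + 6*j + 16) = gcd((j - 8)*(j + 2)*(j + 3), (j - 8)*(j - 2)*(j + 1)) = j - 8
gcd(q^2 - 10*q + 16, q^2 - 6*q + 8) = q - 2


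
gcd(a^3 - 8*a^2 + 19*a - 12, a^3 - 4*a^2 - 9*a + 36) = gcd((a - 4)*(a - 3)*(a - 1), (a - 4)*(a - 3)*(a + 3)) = a^2 - 7*a + 12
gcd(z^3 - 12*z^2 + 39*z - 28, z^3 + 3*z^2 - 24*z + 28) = 1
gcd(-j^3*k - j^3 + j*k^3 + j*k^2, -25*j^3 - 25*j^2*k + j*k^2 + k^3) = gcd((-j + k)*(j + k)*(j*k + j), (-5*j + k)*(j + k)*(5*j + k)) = j + k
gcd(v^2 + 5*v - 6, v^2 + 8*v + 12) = v + 6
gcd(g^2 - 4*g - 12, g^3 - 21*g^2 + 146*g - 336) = g - 6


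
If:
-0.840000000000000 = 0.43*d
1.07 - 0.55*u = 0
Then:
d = -1.95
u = 1.95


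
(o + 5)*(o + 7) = o^2 + 12*o + 35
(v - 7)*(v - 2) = v^2 - 9*v + 14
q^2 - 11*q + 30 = (q - 6)*(q - 5)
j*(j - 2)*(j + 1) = j^3 - j^2 - 2*j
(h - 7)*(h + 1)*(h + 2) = h^3 - 4*h^2 - 19*h - 14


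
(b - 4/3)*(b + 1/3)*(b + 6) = b^3 + 5*b^2 - 58*b/9 - 8/3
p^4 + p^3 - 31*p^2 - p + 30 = (p - 5)*(p - 1)*(p + 1)*(p + 6)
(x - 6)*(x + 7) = x^2 + x - 42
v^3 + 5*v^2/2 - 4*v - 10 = (v - 2)*(v + 2)*(v + 5/2)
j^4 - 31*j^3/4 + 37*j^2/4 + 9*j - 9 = (j - 6)*(j - 2)*(j - 3/4)*(j + 1)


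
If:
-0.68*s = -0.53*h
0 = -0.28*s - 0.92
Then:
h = -4.22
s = -3.29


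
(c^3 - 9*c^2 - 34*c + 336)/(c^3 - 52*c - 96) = (c - 7)/(c + 2)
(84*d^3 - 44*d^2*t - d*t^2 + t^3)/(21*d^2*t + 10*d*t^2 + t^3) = (12*d^2 - 8*d*t + t^2)/(t*(3*d + t))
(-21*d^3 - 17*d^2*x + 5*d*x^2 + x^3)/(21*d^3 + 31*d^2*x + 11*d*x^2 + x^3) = (-3*d + x)/(3*d + x)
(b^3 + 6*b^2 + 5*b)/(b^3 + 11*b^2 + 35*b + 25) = b/(b + 5)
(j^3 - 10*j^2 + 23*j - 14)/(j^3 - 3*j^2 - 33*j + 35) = (j - 2)/(j + 5)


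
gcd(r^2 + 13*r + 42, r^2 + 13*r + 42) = r^2 + 13*r + 42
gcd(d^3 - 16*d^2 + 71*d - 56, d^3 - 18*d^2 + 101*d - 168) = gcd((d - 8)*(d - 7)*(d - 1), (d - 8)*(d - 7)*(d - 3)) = d^2 - 15*d + 56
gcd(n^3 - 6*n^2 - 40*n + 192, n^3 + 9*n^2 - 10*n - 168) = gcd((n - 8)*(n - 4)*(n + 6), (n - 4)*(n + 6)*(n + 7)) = n^2 + 2*n - 24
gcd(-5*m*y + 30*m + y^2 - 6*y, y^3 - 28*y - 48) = y - 6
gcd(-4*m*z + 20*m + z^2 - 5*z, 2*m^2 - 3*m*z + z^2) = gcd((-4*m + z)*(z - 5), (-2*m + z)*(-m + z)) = 1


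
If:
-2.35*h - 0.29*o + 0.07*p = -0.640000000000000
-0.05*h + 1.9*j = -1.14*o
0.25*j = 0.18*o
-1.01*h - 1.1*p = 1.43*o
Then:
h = 0.26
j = 0.00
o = 0.01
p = -0.25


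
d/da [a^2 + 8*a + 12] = 2*a + 8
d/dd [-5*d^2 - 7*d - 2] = -10*d - 7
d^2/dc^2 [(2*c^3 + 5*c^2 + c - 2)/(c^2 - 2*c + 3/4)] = 280/(8*c^3 - 36*c^2 + 54*c - 27)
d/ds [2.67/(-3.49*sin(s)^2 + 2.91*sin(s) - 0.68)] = (18.6366*sin(s) - 7.7697)*cos(s)/(3.49*sin(s)^2 - 2.91*sin(s) + 0.68)^2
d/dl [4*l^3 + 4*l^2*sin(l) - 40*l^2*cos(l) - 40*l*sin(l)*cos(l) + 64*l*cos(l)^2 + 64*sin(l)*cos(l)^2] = 40*l^2*sin(l) + 4*l^2*cos(l) + 12*l^2 + 8*l*sin(l) - 64*l*sin(2*l) - 80*l*cos(l) - 40*l*cos(2*l) - 20*sin(2*l) + 16*cos(l) + 32*cos(2*l) + 48*cos(3*l) + 32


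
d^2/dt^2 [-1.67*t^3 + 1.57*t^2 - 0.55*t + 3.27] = 3.14 - 10.02*t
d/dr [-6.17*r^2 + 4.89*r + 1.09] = 4.89 - 12.34*r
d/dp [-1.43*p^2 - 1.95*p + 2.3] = -2.86*p - 1.95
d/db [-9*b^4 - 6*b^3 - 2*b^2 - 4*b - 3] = -36*b^3 - 18*b^2 - 4*b - 4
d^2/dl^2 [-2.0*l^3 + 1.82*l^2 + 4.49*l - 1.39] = 3.64 - 12.0*l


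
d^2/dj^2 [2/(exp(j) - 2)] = 2*(exp(j) + 2)*exp(j)/(exp(j) - 2)^3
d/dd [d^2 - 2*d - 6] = 2*d - 2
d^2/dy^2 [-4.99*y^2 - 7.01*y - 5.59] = -9.98000000000000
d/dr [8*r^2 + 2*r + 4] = 16*r + 2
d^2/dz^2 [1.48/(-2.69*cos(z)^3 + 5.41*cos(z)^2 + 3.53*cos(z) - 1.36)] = (-346.534304*(0.745841035120148*sin(z)^2 + 1.0*cos(z) - 0.419593345656192)^2*sin(z)^2 + (2.2385*cos(z) + 16.0136*cos(2*z) - 8.9577*cos(3*z))*(2.69*cos(z)^3 - 5.41*cos(z)^2 - 3.53*cos(z) + 1.36))/(2.69*cos(z)^3 - 5.41*cos(z)^2 - 3.53*cos(z) + 1.36)^3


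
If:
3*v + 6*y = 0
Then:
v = -2*y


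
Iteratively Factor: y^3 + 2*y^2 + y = (y + 1)*(y^2 + y) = (y + 1)^2*(y)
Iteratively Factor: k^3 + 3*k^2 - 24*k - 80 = (k + 4)*(k^2 - k - 20) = (k - 5)*(k + 4)*(k + 4)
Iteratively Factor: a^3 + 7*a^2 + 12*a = (a + 4)*(a^2 + 3*a) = a*(a + 4)*(a + 3)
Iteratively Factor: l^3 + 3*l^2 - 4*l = (l - 1)*(l^2 + 4*l) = l*(l - 1)*(l + 4)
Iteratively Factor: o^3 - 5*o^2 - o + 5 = (o + 1)*(o^2 - 6*o + 5) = (o - 1)*(o + 1)*(o - 5)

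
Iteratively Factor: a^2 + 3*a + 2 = (a + 1)*(a + 2)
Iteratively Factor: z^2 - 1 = (z + 1)*(z - 1)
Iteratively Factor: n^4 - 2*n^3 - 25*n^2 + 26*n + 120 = (n - 3)*(n^3 + n^2 - 22*n - 40) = (n - 3)*(n + 2)*(n^2 - n - 20) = (n - 5)*(n - 3)*(n + 2)*(n + 4)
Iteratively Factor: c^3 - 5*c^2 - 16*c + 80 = (c - 5)*(c^2 - 16) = (c - 5)*(c + 4)*(c - 4)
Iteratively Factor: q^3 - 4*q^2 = (q)*(q^2 - 4*q) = q^2*(q - 4)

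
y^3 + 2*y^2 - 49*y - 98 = (y - 7)*(y + 2)*(y + 7)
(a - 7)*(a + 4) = a^2 - 3*a - 28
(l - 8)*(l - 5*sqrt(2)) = l^2 - 8*l - 5*sqrt(2)*l + 40*sqrt(2)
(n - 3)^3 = n^3 - 9*n^2 + 27*n - 27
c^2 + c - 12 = (c - 3)*(c + 4)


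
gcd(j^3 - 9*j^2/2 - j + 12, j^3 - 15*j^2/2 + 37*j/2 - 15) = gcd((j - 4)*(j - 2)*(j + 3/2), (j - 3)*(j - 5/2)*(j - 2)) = j - 2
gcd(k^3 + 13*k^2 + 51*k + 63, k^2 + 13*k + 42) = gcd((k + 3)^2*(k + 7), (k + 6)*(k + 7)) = k + 7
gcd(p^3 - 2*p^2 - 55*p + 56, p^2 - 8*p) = p - 8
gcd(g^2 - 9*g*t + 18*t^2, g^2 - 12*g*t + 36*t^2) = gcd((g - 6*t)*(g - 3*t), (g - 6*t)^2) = -g + 6*t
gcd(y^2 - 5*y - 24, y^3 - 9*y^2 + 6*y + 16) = y - 8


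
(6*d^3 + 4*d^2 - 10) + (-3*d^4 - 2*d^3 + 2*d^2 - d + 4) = -3*d^4 + 4*d^3 + 6*d^2 - d - 6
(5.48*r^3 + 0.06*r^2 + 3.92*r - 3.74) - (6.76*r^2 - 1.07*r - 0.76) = 5.48*r^3 - 6.7*r^2 + 4.99*r - 2.98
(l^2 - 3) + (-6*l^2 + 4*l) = -5*l^2 + 4*l - 3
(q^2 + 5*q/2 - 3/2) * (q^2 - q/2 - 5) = q^4 + 2*q^3 - 31*q^2/4 - 47*q/4 + 15/2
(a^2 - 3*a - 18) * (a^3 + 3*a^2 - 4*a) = a^5 - 31*a^3 - 42*a^2 + 72*a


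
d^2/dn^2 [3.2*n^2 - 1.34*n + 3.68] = 6.40000000000000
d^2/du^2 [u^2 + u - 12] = 2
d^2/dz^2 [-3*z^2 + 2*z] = -6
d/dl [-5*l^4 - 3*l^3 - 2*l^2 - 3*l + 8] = -20*l^3 - 9*l^2 - 4*l - 3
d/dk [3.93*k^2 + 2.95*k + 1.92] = 7.86*k + 2.95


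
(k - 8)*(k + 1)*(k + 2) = k^3 - 5*k^2 - 22*k - 16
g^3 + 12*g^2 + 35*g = g*(g + 5)*(g + 7)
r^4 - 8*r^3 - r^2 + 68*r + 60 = (r - 6)*(r - 5)*(r + 1)*(r + 2)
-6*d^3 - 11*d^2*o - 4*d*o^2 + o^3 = (-6*d + o)*(d + o)^2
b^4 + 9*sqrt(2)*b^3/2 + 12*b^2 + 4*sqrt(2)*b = b*(b + sqrt(2)/2)*(b + 2*sqrt(2))^2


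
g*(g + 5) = g^2 + 5*g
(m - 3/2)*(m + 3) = m^2 + 3*m/2 - 9/2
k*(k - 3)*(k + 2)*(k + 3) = k^4 + 2*k^3 - 9*k^2 - 18*k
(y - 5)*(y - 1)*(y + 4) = y^3 - 2*y^2 - 19*y + 20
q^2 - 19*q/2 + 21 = (q - 6)*(q - 7/2)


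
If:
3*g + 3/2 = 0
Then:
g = -1/2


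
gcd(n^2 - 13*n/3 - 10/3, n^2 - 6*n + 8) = 1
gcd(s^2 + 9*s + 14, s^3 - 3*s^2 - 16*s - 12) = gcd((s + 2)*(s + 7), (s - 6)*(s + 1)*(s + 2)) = s + 2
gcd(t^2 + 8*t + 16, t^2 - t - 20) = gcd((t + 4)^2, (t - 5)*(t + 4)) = t + 4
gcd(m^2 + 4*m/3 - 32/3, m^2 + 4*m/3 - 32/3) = m^2 + 4*m/3 - 32/3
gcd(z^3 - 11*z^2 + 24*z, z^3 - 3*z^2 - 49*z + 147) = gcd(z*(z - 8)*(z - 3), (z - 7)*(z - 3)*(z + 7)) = z - 3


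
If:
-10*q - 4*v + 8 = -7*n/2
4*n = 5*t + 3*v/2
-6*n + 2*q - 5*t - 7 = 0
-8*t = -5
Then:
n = -823/892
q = 8187/3568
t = 5/8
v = -4053/892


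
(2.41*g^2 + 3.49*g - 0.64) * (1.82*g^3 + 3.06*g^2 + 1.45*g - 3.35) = 4.3862*g^5 + 13.7264*g^4 + 13.0091*g^3 - 4.9714*g^2 - 12.6195*g + 2.144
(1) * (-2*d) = -2*d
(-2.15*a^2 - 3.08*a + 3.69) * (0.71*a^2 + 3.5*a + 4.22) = -1.5265*a^4 - 9.7118*a^3 - 17.2331*a^2 - 0.0826000000000011*a + 15.5718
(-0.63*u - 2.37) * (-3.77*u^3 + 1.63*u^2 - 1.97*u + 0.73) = 2.3751*u^4 + 7.908*u^3 - 2.622*u^2 + 4.209*u - 1.7301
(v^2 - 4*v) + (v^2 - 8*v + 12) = 2*v^2 - 12*v + 12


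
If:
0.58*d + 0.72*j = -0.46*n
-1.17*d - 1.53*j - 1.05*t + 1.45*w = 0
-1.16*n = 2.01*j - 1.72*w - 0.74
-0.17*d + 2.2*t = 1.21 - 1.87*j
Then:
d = -0.693022593135691*w - 0.496768824776168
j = 3.63461296799001*w + 0.0690596721542975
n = 0.518267292215398 - 4.81514833246545*w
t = 0.452912596754325 - 3.14297276862472*w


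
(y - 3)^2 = y^2 - 6*y + 9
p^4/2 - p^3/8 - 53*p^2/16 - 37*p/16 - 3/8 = (p/2 + 1)*(p - 3)*(p + 1/4)*(p + 1/2)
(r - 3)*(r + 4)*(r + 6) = r^3 + 7*r^2 - 6*r - 72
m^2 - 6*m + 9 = (m - 3)^2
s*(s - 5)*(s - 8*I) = s^3 - 5*s^2 - 8*I*s^2 + 40*I*s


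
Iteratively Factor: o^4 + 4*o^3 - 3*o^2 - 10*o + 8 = (o + 2)*(o^3 + 2*o^2 - 7*o + 4) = (o - 1)*(o + 2)*(o^2 + 3*o - 4) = (o - 1)^2*(o + 2)*(o + 4)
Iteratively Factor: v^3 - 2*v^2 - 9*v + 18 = (v - 3)*(v^2 + v - 6) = (v - 3)*(v - 2)*(v + 3)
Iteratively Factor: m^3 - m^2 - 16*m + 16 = (m + 4)*(m^2 - 5*m + 4) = (m - 1)*(m + 4)*(m - 4)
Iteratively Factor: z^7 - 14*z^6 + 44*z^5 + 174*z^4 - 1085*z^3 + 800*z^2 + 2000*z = (z - 5)*(z^6 - 9*z^5 - z^4 + 169*z^3 - 240*z^2 - 400*z) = (z - 5)*(z - 4)*(z^5 - 5*z^4 - 21*z^3 + 85*z^2 + 100*z) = (z - 5)^2*(z - 4)*(z^4 - 21*z^2 - 20*z) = (z - 5)^2*(z - 4)*(z + 4)*(z^3 - 4*z^2 - 5*z) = (z - 5)^3*(z - 4)*(z + 4)*(z^2 + z) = z*(z - 5)^3*(z - 4)*(z + 4)*(z + 1)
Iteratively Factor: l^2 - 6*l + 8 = (l - 4)*(l - 2)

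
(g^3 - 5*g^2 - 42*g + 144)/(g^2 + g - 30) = (g^2 - 11*g + 24)/(g - 5)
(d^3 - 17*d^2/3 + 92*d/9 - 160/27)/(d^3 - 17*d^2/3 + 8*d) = (d^2 - 3*d + 20/9)/(d*(d - 3))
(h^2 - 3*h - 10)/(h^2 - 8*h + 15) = (h + 2)/(h - 3)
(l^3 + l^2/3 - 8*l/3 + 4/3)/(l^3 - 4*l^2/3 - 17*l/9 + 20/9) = 3*(3*l^2 + 4*l - 4)/(9*l^2 - 3*l - 20)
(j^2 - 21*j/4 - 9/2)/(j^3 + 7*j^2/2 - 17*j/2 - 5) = (4*j^2 - 21*j - 18)/(2*(2*j^3 + 7*j^2 - 17*j - 10))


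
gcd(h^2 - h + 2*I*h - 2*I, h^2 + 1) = 1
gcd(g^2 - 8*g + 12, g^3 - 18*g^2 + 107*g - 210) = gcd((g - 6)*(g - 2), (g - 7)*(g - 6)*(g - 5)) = g - 6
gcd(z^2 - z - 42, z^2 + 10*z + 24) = z + 6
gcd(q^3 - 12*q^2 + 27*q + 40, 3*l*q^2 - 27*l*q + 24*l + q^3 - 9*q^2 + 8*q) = q - 8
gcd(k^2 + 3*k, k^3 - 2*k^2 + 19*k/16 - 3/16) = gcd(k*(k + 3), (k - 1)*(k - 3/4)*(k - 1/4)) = 1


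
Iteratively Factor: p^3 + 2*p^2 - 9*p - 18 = (p + 2)*(p^2 - 9) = (p + 2)*(p + 3)*(p - 3)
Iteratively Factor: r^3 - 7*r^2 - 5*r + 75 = (r - 5)*(r^2 - 2*r - 15) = (r - 5)*(r + 3)*(r - 5)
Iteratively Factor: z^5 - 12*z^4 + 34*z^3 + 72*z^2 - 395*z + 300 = (z - 5)*(z^4 - 7*z^3 - z^2 + 67*z - 60) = (z - 5)^2*(z^3 - 2*z^2 - 11*z + 12) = (z - 5)^2*(z + 3)*(z^2 - 5*z + 4) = (z - 5)^2*(z - 1)*(z + 3)*(z - 4)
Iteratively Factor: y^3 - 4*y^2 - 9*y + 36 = (y + 3)*(y^2 - 7*y + 12) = (y - 3)*(y + 3)*(y - 4)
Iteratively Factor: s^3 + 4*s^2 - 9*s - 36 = (s + 3)*(s^2 + s - 12) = (s + 3)*(s + 4)*(s - 3)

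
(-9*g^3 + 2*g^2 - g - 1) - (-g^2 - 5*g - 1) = -9*g^3 + 3*g^2 + 4*g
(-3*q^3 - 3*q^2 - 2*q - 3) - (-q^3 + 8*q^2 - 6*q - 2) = -2*q^3 - 11*q^2 + 4*q - 1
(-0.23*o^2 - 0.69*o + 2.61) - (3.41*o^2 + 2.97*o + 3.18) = -3.64*o^2 - 3.66*o - 0.57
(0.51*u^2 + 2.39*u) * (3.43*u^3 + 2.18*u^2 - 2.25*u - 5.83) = 1.7493*u^5 + 9.3095*u^4 + 4.0627*u^3 - 8.3508*u^2 - 13.9337*u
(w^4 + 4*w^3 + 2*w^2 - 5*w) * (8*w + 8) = 8*w^5 + 40*w^4 + 48*w^3 - 24*w^2 - 40*w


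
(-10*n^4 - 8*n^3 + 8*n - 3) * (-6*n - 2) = 60*n^5 + 68*n^4 + 16*n^3 - 48*n^2 + 2*n + 6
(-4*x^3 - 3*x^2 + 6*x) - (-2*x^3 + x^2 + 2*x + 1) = -2*x^3 - 4*x^2 + 4*x - 1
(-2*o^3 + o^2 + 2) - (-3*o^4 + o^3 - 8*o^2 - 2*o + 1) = 3*o^4 - 3*o^3 + 9*o^2 + 2*o + 1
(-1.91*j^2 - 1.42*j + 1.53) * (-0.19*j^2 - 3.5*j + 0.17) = 0.3629*j^4 + 6.9548*j^3 + 4.3546*j^2 - 5.5964*j + 0.2601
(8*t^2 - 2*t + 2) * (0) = 0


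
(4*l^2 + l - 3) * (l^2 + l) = 4*l^4 + 5*l^3 - 2*l^2 - 3*l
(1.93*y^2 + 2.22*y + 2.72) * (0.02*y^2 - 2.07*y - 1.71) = 0.0386*y^4 - 3.9507*y^3 - 7.8413*y^2 - 9.4266*y - 4.6512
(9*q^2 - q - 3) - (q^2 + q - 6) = 8*q^2 - 2*q + 3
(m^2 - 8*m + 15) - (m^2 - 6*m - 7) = 22 - 2*m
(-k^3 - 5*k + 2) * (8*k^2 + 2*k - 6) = -8*k^5 - 2*k^4 - 34*k^3 + 6*k^2 + 34*k - 12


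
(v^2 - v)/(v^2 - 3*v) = (v - 1)/(v - 3)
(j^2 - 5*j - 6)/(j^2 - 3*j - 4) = (j - 6)/(j - 4)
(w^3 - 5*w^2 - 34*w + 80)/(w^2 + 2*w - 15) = (w^2 - 10*w + 16)/(w - 3)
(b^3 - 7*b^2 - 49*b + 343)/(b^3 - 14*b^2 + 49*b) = (b + 7)/b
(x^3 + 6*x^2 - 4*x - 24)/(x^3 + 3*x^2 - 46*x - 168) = (x^2 - 4)/(x^2 - 3*x - 28)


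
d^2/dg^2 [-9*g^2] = -18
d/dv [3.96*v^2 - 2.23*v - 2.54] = 7.92*v - 2.23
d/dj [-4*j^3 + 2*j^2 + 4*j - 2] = -12*j^2 + 4*j + 4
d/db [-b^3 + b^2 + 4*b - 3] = -3*b^2 + 2*b + 4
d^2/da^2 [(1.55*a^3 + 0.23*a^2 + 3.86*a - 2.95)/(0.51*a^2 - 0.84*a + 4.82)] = (4.44089209850063e-16*a^5 - 1.77635683940025e-15*a^4 - 3.22802399999999*a^3 - 45.649926*a^2 + 166.712088*a + 52.28398)/(0.132651*a^6 - 0.655452*a^5 + 4.840614*a^4 - 12.982032*a^3 + 45.748548*a^2 - 58.545648*a + 111.980168)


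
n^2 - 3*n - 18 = (n - 6)*(n + 3)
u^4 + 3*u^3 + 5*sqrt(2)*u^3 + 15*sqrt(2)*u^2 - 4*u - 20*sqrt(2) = (u - 1)*(u + 2)^2*(u + 5*sqrt(2))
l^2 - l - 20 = (l - 5)*(l + 4)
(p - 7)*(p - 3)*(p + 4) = p^3 - 6*p^2 - 19*p + 84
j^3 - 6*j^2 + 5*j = j*(j - 5)*(j - 1)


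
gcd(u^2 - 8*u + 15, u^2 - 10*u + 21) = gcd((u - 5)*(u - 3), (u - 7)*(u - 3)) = u - 3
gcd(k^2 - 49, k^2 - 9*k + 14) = k - 7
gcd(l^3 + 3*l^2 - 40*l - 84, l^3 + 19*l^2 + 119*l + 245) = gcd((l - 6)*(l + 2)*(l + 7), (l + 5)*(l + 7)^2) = l + 7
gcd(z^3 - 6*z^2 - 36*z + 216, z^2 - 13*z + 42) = z - 6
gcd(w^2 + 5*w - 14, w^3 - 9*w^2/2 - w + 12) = w - 2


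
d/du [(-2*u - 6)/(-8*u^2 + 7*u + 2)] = 2*(-8*u^2 - 48*u + 19)/(64*u^4 - 112*u^3 + 17*u^2 + 28*u + 4)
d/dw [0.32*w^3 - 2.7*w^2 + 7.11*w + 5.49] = 0.96*w^2 - 5.4*w + 7.11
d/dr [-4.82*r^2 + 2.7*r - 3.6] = 2.7 - 9.64*r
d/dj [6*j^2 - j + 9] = 12*j - 1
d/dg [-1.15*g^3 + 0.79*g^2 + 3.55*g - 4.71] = -3.45*g^2 + 1.58*g + 3.55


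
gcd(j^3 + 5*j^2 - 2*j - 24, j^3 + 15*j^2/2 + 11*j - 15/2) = j + 3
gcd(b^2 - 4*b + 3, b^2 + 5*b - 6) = b - 1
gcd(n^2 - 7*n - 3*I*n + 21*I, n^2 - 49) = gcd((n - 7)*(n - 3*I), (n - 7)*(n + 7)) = n - 7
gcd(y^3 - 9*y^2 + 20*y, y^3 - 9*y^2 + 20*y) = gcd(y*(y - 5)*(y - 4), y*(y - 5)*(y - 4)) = y^3 - 9*y^2 + 20*y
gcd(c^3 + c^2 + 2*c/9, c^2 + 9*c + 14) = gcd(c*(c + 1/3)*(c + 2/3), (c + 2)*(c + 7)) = 1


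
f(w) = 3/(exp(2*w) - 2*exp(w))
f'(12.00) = 0.00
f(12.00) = 0.00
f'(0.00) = 0.00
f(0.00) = -3.00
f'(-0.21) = 0.99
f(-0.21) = -3.11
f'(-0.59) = 2.31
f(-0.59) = -3.74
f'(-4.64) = 155.31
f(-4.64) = -156.07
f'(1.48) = -0.81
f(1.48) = 0.29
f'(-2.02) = 11.25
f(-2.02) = -12.11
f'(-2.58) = 19.77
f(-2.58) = -20.58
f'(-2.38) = 16.17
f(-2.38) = -16.99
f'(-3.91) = 74.84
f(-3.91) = -75.61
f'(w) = 3*(-2*exp(2*w) + 2*exp(w))/(exp(2*w) - 2*exp(w))^2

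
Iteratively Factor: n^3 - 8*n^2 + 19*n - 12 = (n - 4)*(n^2 - 4*n + 3) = (n - 4)*(n - 1)*(n - 3)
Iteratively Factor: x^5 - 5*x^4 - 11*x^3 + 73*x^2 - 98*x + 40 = (x - 1)*(x^4 - 4*x^3 - 15*x^2 + 58*x - 40) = (x - 5)*(x - 1)*(x^3 + x^2 - 10*x + 8) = (x - 5)*(x - 1)*(x + 4)*(x^2 - 3*x + 2) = (x - 5)*(x - 1)^2*(x + 4)*(x - 2)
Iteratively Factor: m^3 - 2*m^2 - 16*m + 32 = (m + 4)*(m^2 - 6*m + 8) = (m - 4)*(m + 4)*(m - 2)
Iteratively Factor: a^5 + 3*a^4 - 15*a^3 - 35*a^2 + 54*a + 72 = (a + 1)*(a^4 + 2*a^3 - 17*a^2 - 18*a + 72) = (a - 3)*(a + 1)*(a^3 + 5*a^2 - 2*a - 24) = (a - 3)*(a - 2)*(a + 1)*(a^2 + 7*a + 12) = (a - 3)*(a - 2)*(a + 1)*(a + 3)*(a + 4)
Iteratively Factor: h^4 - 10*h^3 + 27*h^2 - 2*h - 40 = (h - 5)*(h^3 - 5*h^2 + 2*h + 8) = (h - 5)*(h - 2)*(h^2 - 3*h - 4) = (h - 5)*(h - 2)*(h + 1)*(h - 4)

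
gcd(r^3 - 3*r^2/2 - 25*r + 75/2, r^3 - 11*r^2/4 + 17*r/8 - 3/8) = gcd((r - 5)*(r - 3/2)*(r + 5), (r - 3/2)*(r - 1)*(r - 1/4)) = r - 3/2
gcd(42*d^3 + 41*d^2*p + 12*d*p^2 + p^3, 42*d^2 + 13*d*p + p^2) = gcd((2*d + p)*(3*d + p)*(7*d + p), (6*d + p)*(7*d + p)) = 7*d + p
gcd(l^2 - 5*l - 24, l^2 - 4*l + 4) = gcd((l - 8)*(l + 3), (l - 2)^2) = 1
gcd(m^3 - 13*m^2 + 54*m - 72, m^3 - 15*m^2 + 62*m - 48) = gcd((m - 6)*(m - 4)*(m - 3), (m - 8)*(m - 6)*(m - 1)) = m - 6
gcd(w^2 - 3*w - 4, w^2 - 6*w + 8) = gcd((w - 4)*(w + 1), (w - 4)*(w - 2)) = w - 4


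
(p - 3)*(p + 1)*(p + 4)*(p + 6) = p^4 + 8*p^3 + p^2 - 78*p - 72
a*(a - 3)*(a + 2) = a^3 - a^2 - 6*a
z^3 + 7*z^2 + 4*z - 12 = (z - 1)*(z + 2)*(z + 6)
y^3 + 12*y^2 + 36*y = y*(y + 6)^2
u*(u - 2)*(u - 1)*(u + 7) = u^4 + 4*u^3 - 19*u^2 + 14*u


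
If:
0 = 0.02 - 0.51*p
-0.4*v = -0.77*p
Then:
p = 0.04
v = 0.08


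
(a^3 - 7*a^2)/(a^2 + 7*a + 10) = a^2*(a - 7)/(a^2 + 7*a + 10)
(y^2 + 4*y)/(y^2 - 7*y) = (y + 4)/(y - 7)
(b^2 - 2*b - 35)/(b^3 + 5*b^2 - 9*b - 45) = (b - 7)/(b^2 - 9)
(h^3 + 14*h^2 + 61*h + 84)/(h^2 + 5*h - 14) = (h^2 + 7*h + 12)/(h - 2)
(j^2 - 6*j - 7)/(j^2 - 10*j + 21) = (j + 1)/(j - 3)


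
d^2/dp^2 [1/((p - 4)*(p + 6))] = 2*((p - 4)^2 + (p - 4)*(p + 6) + (p + 6)^2)/((p - 4)^3*(p + 6)^3)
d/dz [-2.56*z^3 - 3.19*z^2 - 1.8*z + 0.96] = -7.68*z^2 - 6.38*z - 1.8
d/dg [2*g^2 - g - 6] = 4*g - 1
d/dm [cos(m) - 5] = -sin(m)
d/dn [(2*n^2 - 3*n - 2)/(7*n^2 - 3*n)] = (15*n^2 + 28*n - 6)/(n^2*(49*n^2 - 42*n + 9))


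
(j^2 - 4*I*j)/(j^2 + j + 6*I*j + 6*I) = j*(j - 4*I)/(j^2 + j + 6*I*j + 6*I)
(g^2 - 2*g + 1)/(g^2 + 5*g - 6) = (g - 1)/(g + 6)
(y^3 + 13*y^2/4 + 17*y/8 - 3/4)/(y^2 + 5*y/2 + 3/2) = (4*y^2 + 7*y - 2)/(4*(y + 1))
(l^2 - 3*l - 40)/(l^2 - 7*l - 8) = (l + 5)/(l + 1)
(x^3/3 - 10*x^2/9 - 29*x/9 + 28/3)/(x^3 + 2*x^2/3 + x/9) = (3*x^3 - 10*x^2 - 29*x + 84)/(x*(9*x^2 + 6*x + 1))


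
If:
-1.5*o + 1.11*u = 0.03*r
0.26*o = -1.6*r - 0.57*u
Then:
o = 0.749561073488839*u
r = -0.478053674441936*u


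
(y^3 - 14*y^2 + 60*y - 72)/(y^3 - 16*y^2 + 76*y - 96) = (y - 6)/(y - 8)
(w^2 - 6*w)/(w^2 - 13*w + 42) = w/(w - 7)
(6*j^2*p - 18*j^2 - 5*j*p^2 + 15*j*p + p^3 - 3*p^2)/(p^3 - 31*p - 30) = (-6*j^2*p + 18*j^2 + 5*j*p^2 - 15*j*p - p^3 + 3*p^2)/(-p^3 + 31*p + 30)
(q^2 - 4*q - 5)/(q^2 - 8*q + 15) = (q + 1)/(q - 3)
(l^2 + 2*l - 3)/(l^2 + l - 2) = (l + 3)/(l + 2)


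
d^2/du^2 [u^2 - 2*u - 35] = 2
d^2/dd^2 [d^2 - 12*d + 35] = 2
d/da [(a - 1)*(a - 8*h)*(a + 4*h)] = 3*a^2 - 8*a*h - 2*a - 32*h^2 + 4*h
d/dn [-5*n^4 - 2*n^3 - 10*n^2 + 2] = 2*n*(-10*n^2 - 3*n - 10)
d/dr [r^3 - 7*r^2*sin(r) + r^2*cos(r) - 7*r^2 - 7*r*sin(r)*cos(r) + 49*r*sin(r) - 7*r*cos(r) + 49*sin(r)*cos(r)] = -r^2*sin(r) - 7*r^2*cos(r) + 3*r^2 - 7*r*sin(r) + 51*r*cos(r) - 7*r*cos(2*r) - 14*r + 49*sin(r) - 7*sin(2*r)/2 - 7*cos(r) + 49*cos(2*r)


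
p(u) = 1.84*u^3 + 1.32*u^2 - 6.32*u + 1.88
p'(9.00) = 464.56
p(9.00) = 1393.28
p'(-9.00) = 417.04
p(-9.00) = -1175.68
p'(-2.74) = 27.89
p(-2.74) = -8.74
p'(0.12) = -5.92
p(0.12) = 1.14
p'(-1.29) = -0.54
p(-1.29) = 8.28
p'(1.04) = 2.40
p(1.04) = -1.20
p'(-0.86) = -4.51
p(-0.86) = 7.12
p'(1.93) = 19.34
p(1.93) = 7.83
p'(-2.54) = 22.59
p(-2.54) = -3.70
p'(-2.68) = 26.25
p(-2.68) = -7.12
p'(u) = 5.52*u^2 + 2.64*u - 6.32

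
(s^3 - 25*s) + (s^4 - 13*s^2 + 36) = s^4 + s^3 - 13*s^2 - 25*s + 36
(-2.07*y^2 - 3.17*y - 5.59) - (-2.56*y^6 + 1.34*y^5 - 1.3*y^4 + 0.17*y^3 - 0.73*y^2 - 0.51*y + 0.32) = 2.56*y^6 - 1.34*y^5 + 1.3*y^4 - 0.17*y^3 - 1.34*y^2 - 2.66*y - 5.91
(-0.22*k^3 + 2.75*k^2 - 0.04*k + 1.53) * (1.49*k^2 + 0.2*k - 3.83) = -0.3278*k^5 + 4.0535*k^4 + 1.333*k^3 - 8.2608*k^2 + 0.4592*k - 5.8599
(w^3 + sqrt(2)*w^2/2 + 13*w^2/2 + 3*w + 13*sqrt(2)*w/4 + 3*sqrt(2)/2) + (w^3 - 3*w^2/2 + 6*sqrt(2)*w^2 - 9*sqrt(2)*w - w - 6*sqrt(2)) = 2*w^3 + 5*w^2 + 13*sqrt(2)*w^2/2 - 23*sqrt(2)*w/4 + 2*w - 9*sqrt(2)/2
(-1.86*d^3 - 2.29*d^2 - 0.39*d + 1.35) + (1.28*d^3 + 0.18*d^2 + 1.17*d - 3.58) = -0.58*d^3 - 2.11*d^2 + 0.78*d - 2.23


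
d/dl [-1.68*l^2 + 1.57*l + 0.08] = 1.57 - 3.36*l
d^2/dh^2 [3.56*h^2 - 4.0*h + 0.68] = 7.12000000000000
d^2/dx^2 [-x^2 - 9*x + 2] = -2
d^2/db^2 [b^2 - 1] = 2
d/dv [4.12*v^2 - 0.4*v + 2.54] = 8.24*v - 0.4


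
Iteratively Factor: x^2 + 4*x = (x + 4)*(x)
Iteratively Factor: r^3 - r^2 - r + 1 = (r + 1)*(r^2 - 2*r + 1) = (r - 1)*(r + 1)*(r - 1)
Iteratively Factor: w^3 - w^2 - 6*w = (w + 2)*(w^2 - 3*w) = (w - 3)*(w + 2)*(w)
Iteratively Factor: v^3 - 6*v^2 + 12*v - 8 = (v - 2)*(v^2 - 4*v + 4) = (v - 2)^2*(v - 2)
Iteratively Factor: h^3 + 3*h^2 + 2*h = (h + 2)*(h^2 + h) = h*(h + 2)*(h + 1)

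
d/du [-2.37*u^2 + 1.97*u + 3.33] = 1.97 - 4.74*u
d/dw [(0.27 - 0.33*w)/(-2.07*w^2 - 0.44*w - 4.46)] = (-0.6831*w^2 + 1.1178*w + 1.5906)/(4.2849*w^4 + 1.8216*w^3 + 18.658*w^2 + 3.9248*w + 19.8916)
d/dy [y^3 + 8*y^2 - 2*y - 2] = 3*y^2 + 16*y - 2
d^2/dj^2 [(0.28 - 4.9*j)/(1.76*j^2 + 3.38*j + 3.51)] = (-(3.52*j + 3.38)*(4.9*j - 0.28)*(7.04*j + 6.76) + (51.744*j + 32.1384)*(1.76*j^2 + 3.38*j + 3.51))/(1.76*j^2 + 3.38*j + 3.51)^3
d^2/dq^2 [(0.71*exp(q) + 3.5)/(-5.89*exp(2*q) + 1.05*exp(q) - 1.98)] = (-24.631391*exp(4*q) - 490.080395*exp(3*q) + 114.618222*exp(2*q) + 157.93596*exp(q) - 10.059984)*exp(q)/(204.336469*exp(6*q) - 109.280115*exp(5*q) + 225.552249*exp(4*q) - 74.629485*exp(3*q) + 75.822318*exp(2*q) - 12.34926*exp(q) + 7.762392)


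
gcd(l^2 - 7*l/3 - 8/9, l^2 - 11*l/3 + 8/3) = l - 8/3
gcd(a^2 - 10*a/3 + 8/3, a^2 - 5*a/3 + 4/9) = a - 4/3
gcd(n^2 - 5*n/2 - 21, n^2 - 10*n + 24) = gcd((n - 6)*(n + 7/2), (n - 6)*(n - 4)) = n - 6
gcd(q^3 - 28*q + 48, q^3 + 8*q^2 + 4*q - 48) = q^2 + 4*q - 12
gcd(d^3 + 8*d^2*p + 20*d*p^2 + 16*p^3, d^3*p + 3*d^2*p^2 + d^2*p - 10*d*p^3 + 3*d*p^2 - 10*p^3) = 1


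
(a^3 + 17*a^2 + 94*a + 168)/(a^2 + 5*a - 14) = (a^2 + 10*a + 24)/(a - 2)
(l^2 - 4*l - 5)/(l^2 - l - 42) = (-l^2 + 4*l + 5)/(-l^2 + l + 42)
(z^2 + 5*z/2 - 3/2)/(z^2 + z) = (2*z^2 + 5*z - 3)/(2*z*(z + 1))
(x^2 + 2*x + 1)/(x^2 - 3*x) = (x^2 + 2*x + 1)/(x*(x - 3))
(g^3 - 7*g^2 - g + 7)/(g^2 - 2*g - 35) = (g^2 - 1)/(g + 5)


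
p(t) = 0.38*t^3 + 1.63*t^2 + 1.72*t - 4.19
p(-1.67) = -4.29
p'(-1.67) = -0.54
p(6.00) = 146.89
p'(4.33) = 37.21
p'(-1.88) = -0.38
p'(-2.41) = 0.48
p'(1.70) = 10.56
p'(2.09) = 13.51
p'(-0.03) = 1.62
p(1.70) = 5.31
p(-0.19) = -4.46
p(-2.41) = -4.19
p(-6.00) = -37.91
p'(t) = 1.14*t^2 + 3.26*t + 1.72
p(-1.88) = -4.19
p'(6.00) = 62.32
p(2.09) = 9.99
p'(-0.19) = 1.14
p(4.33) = 64.67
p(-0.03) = -4.24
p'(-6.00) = 23.20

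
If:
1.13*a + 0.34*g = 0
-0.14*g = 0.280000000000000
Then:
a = 0.60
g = -2.00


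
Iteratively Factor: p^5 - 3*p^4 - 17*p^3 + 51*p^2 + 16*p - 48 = (p + 4)*(p^4 - 7*p^3 + 11*p^2 + 7*p - 12) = (p - 4)*(p + 4)*(p^3 - 3*p^2 - p + 3) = (p - 4)*(p - 1)*(p + 4)*(p^2 - 2*p - 3) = (p - 4)*(p - 3)*(p - 1)*(p + 4)*(p + 1)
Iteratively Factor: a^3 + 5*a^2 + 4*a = (a)*(a^2 + 5*a + 4) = a*(a + 4)*(a + 1)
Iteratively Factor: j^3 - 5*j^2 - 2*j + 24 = (j - 4)*(j^2 - j - 6) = (j - 4)*(j - 3)*(j + 2)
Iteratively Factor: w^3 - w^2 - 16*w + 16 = (w - 1)*(w^2 - 16) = (w - 1)*(w + 4)*(w - 4)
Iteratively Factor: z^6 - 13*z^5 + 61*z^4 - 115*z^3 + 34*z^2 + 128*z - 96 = (z - 4)*(z^5 - 9*z^4 + 25*z^3 - 15*z^2 - 26*z + 24) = (z - 4)*(z + 1)*(z^4 - 10*z^3 + 35*z^2 - 50*z + 24) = (z - 4)*(z - 2)*(z + 1)*(z^3 - 8*z^2 + 19*z - 12) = (z - 4)*(z - 3)*(z - 2)*(z + 1)*(z^2 - 5*z + 4) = (z - 4)^2*(z - 3)*(z - 2)*(z + 1)*(z - 1)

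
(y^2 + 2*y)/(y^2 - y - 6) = y/(y - 3)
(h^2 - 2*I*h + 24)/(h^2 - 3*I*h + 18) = (h + 4*I)/(h + 3*I)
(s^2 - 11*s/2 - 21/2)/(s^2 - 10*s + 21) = (s + 3/2)/(s - 3)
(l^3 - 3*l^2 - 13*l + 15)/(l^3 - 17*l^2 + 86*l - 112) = (l^3 - 3*l^2 - 13*l + 15)/(l^3 - 17*l^2 + 86*l - 112)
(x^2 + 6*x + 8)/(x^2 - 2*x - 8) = (x + 4)/(x - 4)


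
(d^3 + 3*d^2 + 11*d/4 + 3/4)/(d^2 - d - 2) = (d^2 + 2*d + 3/4)/(d - 2)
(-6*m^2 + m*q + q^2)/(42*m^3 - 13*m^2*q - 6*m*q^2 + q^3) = 1/(-7*m + q)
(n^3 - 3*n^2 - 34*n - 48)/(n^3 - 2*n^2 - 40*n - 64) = (n + 3)/(n + 4)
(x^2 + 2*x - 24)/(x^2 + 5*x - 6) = (x - 4)/(x - 1)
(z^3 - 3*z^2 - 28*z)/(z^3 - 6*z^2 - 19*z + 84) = z/(z - 3)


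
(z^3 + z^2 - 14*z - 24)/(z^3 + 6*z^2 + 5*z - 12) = (z^2 - 2*z - 8)/(z^2 + 3*z - 4)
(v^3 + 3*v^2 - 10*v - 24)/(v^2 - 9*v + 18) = (v^2 + 6*v + 8)/(v - 6)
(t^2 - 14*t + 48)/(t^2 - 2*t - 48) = (t - 6)/(t + 6)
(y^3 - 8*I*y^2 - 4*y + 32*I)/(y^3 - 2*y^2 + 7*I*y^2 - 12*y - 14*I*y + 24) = (y^2 + y*(2 - 8*I) - 16*I)/(y^2 + 7*I*y - 12)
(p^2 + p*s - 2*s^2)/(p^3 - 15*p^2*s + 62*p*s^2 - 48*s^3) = (p + 2*s)/(p^2 - 14*p*s + 48*s^2)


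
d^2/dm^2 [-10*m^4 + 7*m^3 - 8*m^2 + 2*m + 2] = -120*m^2 + 42*m - 16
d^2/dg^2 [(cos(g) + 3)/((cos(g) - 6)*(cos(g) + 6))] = (-12*(1 - cos(g)^2)^2 - cos(g)^5 - 214*cos(g)^3 - 438*cos(g)^2 - 1080*cos(g) + 228)/((cos(g) - 6)^3*(cos(g) + 6)^3)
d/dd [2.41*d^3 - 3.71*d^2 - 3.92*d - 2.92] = 7.23*d^2 - 7.42*d - 3.92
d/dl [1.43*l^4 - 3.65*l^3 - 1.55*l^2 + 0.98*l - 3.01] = 5.72*l^3 - 10.95*l^2 - 3.1*l + 0.98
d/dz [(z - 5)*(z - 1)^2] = (z - 1)*(3*z - 11)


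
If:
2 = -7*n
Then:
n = -2/7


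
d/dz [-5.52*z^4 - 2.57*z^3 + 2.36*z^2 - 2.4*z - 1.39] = -22.08*z^3 - 7.71*z^2 + 4.72*z - 2.4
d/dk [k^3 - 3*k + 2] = 3*k^2 - 3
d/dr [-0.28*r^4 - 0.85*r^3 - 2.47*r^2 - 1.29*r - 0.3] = -1.12*r^3 - 2.55*r^2 - 4.94*r - 1.29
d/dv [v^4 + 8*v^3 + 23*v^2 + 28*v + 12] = 4*v^3 + 24*v^2 + 46*v + 28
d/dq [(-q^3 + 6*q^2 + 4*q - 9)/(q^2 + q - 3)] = (-q^4 - 2*q^3 + 11*q^2 - 18*q - 3)/(q^4 + 2*q^3 - 5*q^2 - 6*q + 9)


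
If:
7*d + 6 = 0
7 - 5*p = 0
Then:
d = -6/7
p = 7/5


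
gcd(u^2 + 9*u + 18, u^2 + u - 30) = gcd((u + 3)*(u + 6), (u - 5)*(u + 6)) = u + 6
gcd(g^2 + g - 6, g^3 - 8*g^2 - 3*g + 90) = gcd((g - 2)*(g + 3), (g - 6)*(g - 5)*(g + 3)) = g + 3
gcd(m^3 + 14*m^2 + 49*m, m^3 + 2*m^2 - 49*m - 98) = m + 7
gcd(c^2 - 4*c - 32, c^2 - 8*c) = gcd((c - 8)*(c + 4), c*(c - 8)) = c - 8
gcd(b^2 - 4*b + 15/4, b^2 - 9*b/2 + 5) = b - 5/2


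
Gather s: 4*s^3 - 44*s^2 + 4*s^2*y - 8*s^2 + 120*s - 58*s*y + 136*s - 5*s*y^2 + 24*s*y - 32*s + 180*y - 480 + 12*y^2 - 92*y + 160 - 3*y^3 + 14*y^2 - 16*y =4*s^3 + s^2*(4*y - 52) + s*(-5*y^2 - 34*y + 224) - 3*y^3 + 26*y^2 + 72*y - 320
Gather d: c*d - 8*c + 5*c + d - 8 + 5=-3*c + d*(c + 1) - 3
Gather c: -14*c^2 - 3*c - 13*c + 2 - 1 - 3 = -14*c^2 - 16*c - 2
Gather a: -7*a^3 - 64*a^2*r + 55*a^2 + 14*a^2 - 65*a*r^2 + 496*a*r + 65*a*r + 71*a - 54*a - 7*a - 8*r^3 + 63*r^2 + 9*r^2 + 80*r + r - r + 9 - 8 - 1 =-7*a^3 + a^2*(69 - 64*r) + a*(-65*r^2 + 561*r + 10) - 8*r^3 + 72*r^2 + 80*r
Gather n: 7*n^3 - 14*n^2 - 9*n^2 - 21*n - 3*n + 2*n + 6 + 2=7*n^3 - 23*n^2 - 22*n + 8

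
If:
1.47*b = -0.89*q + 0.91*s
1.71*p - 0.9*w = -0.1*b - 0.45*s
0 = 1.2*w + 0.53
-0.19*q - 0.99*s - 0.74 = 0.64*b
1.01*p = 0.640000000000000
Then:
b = 50.12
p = 0.63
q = -97.53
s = -14.43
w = -0.44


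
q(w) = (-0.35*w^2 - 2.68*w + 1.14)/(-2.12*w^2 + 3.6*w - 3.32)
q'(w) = (-0.7*w - 2.68)/(-2.12*w^2 + 3.6*w - 3.32) + (4.24*w - 3.6)*(-0.35*w^2 - 2.68*w + 1.14)/(-2.12*w^2 + 3.6*w - 3.32)^2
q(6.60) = 0.44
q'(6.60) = -0.05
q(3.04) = 0.86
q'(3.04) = -0.26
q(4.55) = 0.59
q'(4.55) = -0.11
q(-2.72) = -0.20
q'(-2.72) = -0.08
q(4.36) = 0.62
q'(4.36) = -0.12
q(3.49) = 0.75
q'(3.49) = -0.20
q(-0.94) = -0.39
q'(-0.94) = -0.11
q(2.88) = 0.90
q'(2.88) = -0.29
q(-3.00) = -0.18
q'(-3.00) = -0.07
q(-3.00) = -0.18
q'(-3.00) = -0.07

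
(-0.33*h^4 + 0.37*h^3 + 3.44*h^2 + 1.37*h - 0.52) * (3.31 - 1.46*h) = 0.4818*h^5 - 1.6325*h^4 - 3.7977*h^3 + 9.3862*h^2 + 5.2939*h - 1.7212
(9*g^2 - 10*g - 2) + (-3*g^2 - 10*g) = 6*g^2 - 20*g - 2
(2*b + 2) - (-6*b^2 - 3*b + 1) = 6*b^2 + 5*b + 1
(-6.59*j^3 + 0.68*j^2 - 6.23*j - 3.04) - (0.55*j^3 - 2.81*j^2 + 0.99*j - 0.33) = -7.14*j^3 + 3.49*j^2 - 7.22*j - 2.71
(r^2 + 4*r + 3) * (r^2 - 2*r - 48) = r^4 + 2*r^3 - 53*r^2 - 198*r - 144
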